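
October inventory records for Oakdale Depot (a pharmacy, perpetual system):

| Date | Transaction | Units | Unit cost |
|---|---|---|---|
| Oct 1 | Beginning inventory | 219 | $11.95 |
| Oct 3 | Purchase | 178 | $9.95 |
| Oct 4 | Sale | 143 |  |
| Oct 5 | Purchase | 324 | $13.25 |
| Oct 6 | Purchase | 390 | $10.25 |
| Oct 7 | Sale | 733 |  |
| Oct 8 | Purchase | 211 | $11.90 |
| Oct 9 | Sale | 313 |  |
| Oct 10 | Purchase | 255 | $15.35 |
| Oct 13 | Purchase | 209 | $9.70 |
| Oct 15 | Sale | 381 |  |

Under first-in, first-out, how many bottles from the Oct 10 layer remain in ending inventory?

7

Oct 4, 143 sold [FIFO — oldest first]: 143 @ $11.95 = $1,708.85
Oct 7, 733 sold [FIFO — oldest first]: 76 @ $11.95 + 178 @ $9.95 + 324 @ $13.25 + 155 @ $10.25 = $8,561.05
Oct 9, 313 sold [FIFO — oldest first]: 235 @ $10.25 + 78 @ $11.90 = $3,336.95
Oct 15, 381 sold [FIFO — oldest first]: 133 @ $11.90 + 248 @ $15.35 = $5,389.50
Total COGS = $1,708.85 + $8,561.05 + $3,336.95 + $5,389.50 = $18,996.35
Ending inventory: 7 @ $15.35 + 209 @ $9.70 = $2,134.75
Check: goods available $21,131.10 = COGS $18,996.35 + ending $2,134.75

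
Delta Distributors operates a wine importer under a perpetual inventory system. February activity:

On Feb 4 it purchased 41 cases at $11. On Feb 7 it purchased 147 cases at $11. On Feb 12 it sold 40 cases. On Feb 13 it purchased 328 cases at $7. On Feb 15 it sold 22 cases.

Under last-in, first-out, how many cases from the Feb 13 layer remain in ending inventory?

Feb 12, 40 sold [LIFO — newest first]: 40 @ $11 = $440
Feb 15, 22 sold [LIFO — newest first]: 22 @ $7 = $154
Total COGS = $440 + $154 = $594
Ending inventory: 41 @ $11 + 107 @ $11 + 306 @ $7 = $3,770

306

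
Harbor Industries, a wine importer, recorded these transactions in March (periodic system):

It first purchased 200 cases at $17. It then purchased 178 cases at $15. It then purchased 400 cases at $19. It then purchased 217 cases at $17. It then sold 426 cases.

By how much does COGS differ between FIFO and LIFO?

FIFO COGS: 200 @ $17 + 178 @ $15 + 48 @ $19 = $6,982
LIFO COGS: 217 @ $17 + 209 @ $19 = $7,660
Difference = |$6,982 − $7,660| = $678

$678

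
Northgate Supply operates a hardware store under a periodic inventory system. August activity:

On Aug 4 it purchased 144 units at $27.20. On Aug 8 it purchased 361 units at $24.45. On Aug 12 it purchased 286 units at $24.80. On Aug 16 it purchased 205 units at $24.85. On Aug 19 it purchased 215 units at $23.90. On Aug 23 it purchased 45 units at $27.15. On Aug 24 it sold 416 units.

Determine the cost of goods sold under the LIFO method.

Aug 24, 416 sold [LIFO — newest first]: 45 @ $27.15 + 215 @ $23.90 + 156 @ $24.85 = $10,236.85
Ending inventory: 144 @ $27.20 + 361 @ $24.45 + 286 @ $24.80 + 49 @ $24.85 = $21,053.70

COGS = $10,236.85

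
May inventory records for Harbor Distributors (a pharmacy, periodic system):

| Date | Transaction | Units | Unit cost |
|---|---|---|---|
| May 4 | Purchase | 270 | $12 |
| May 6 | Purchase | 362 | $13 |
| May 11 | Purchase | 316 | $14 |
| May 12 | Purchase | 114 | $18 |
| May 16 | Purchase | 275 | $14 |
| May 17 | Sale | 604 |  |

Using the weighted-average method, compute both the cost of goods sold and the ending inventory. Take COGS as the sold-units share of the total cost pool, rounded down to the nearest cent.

May 17, sell 604: 604/1337 × $18,272.00 → $8,254.51
Ending inventory (cost pool remaining) = $10,017.49
Check: goods available $18,272.00 = COGS $8,254.51 + ending $10,017.49

COGS = $8,254.51; ending inventory = $10,017.49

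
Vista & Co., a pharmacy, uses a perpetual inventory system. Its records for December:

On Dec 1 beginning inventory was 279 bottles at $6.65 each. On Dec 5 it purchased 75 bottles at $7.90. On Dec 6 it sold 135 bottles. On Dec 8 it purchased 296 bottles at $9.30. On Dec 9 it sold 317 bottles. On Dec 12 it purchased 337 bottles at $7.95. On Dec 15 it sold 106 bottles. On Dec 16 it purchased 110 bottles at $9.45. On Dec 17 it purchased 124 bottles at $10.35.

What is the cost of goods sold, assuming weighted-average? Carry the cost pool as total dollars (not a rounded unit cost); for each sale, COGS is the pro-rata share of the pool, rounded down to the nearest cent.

After Dec 1: 279 on hand, pool $1,855.35 (≈ $6.6500 each)
After Dec 5: 354 on hand, pool $2,447.85 (≈ $6.9148 each)
Dec 6, sell 135: 135/354 × $2,447.85 → $933.50
After Dec 8: 515 on hand, pool $4,267.15 (≈ $8.2857 each)
Dec 9, sell 317: 317/515 × $4,267.15 → $2,626.57
After Dec 12: 535 on hand, pool $4,319.73 (≈ $8.0743 each)
Dec 15, sell 106: 106/535 × $4,319.73 → $855.87
After Dec 16: 539 on hand, pool $4,503.36 (≈ $8.3550 each)
After Dec 17: 663 on hand, pool $5,786.76 (≈ $8.7281 each)
Total COGS = $933.50 + $2,626.57 + $855.87 = $4,415.94
Ending inventory (cost pool remaining) = $5,786.76

COGS = $4,415.94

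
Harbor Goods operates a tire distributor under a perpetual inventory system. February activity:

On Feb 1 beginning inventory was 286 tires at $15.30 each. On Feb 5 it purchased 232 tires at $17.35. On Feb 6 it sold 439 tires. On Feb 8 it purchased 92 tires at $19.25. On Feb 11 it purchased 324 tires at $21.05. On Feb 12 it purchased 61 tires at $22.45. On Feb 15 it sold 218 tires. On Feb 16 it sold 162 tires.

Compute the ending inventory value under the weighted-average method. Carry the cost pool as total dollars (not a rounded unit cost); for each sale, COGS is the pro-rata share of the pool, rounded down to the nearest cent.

Ending inventory = $3,558.59

After Feb 1: 286 on hand, pool $4,375.80 (≈ $15.3000 each)
After Feb 5: 518 on hand, pool $8,401.00 (≈ $16.2181 each)
Feb 6, sell 439: 439/518 × $8,401.00 → $7,119.76
After Feb 8: 171 on hand, pool $3,052.24 (≈ $17.8494 each)
After Feb 11: 495 on hand, pool $9,872.44 (≈ $19.9443 each)
After Feb 12: 556 on hand, pool $11,241.89 (≈ $20.2192 each)
Feb 15, sell 218: 218/556 × $11,241.89 → $4,407.79
Feb 16, sell 162: 162/338 × $6,834.10 → $3,275.51
Total COGS = $7,119.76 + $4,407.79 + $3,275.51 = $14,803.06
Ending inventory (cost pool remaining) = $3,558.59
Check: goods available $18,361.65 = COGS $14,803.06 + ending $3,558.59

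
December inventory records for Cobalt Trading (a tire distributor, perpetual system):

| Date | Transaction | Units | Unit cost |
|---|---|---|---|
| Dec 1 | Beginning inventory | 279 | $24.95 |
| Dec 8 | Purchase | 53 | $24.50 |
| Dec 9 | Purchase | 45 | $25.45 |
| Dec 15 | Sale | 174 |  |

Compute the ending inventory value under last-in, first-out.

Dec 15, 174 sold [LIFO — newest first]: 45 @ $25.45 + 53 @ $24.50 + 76 @ $24.95 = $4,339.95
Ending inventory: 203 @ $24.95 = $5,064.85

Ending inventory = $5,064.85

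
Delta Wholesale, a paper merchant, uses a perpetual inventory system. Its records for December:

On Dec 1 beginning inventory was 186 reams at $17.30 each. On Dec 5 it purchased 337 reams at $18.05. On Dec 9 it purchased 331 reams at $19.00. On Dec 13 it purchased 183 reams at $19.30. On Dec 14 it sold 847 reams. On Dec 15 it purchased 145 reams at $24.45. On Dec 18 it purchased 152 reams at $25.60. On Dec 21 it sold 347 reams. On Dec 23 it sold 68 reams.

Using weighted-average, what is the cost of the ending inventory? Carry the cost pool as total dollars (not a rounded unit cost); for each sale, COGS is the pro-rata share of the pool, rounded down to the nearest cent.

Ending inventory = $1,617.41

After Dec 1: 186 on hand, pool $3,217.80 (≈ $17.3000 each)
After Dec 5: 523 on hand, pool $9,300.65 (≈ $17.7833 each)
After Dec 9: 854 on hand, pool $15,589.65 (≈ $18.2549 each)
After Dec 13: 1037 on hand, pool $19,121.55 (≈ $18.4393 each)
Dec 14, sell 847: 847/1037 × $19,121.55 → $15,618.08
After Dec 15: 335 on hand, pool $7,048.72 (≈ $21.0410 each)
After Dec 18: 487 on hand, pool $10,939.92 (≈ $22.4639 each)
Dec 21, sell 347: 347/487 × $10,939.92 → $7,794.97
Dec 23, sell 68: 68/140 × $3,144.95 → $1,527.54
Total COGS = $15,618.08 + $7,794.97 + $1,527.54 = $24,940.59
Ending inventory (cost pool remaining) = $1,617.41
Check: goods available $26,558.00 = COGS $24,940.59 + ending $1,617.41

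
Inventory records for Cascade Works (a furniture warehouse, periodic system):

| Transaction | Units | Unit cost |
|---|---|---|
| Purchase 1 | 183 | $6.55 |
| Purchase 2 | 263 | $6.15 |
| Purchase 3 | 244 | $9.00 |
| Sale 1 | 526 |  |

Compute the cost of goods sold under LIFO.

COGS = $3,937.90

Sale 1 (526) [LIFO — newest first]: 244 @ $9.00 + 263 @ $6.15 + 19 @ $6.55 = $3,937.90
Ending inventory: 164 @ $6.55 = $1,074.20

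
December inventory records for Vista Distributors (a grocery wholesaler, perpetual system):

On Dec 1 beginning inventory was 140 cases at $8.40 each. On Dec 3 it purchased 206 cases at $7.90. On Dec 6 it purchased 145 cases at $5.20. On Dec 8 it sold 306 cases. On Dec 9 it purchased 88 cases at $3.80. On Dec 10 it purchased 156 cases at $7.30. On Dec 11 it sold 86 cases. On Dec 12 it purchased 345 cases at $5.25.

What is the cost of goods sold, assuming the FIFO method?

COGS = $3,042.60

Dec 8, 306 sold [FIFO — oldest first]: 140 @ $8.40 + 166 @ $7.90 = $2,487.40
Dec 11, 86 sold [FIFO — oldest first]: 40 @ $7.90 + 46 @ $5.20 = $555.20
Total COGS = $2,487.40 + $555.20 = $3,042.60
Ending inventory: 99 @ $5.20 + 88 @ $3.80 + 156 @ $7.30 + 345 @ $5.25 = $3,799.25
Check: goods available $6,841.85 = COGS $3,042.60 + ending $3,799.25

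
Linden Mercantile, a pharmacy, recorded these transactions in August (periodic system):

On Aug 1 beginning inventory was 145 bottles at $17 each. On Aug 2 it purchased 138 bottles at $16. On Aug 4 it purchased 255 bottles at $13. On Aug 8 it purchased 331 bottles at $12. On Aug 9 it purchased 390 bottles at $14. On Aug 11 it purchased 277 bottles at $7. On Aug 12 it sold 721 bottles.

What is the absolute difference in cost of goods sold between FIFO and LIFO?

$2,137

FIFO COGS: 145 @ $17 + 138 @ $16 + 255 @ $13 + 183 @ $12 = $10,184
LIFO COGS: 277 @ $7 + 390 @ $14 + 54 @ $12 = $8,047
Difference = |$10,184 − $8,047| = $2,137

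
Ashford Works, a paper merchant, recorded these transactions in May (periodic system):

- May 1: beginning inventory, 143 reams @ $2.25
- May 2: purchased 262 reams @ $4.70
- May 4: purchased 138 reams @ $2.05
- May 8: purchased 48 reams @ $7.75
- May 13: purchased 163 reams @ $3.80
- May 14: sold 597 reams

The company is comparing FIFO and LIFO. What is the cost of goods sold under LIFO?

FIFO COGS: 143 @ $2.25 + 262 @ $4.70 + 138 @ $2.05 + 48 @ $7.75 + 6 @ $3.80 = $2,230.85
LIFO COGS: 163 @ $3.80 + 48 @ $7.75 + 138 @ $2.05 + 248 @ $4.70 = $2,439.90

COGS = $2,439.90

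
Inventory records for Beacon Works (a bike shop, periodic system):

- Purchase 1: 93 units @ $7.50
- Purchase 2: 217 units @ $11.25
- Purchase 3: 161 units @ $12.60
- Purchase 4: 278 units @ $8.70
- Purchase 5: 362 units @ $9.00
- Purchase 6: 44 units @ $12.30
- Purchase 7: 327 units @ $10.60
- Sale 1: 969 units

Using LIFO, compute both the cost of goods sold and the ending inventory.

COGS = $9,318.60; ending inventory = $5,532.75

Sale 1 (969) [LIFO — newest first]: 327 @ $10.60 + 44 @ $12.30 + 362 @ $9.00 + 236 @ $8.70 = $9,318.60
Ending inventory: 93 @ $7.50 + 217 @ $11.25 + 161 @ $12.60 + 42 @ $8.70 = $5,532.75
Check: goods available $14,851.35 = COGS $9,318.60 + ending $5,532.75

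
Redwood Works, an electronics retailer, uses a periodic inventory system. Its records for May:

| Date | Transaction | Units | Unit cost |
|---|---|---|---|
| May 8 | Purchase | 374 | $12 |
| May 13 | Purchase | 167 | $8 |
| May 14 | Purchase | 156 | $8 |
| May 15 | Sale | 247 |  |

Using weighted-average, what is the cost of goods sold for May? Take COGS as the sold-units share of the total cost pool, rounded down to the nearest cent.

COGS = $2,506.14

May 15, sell 247: 247/697 × $7,072.00 → $2,506.14
Ending inventory (cost pool remaining) = $4,565.86
Check: goods available $7,072.00 = COGS $2,506.14 + ending $4,565.86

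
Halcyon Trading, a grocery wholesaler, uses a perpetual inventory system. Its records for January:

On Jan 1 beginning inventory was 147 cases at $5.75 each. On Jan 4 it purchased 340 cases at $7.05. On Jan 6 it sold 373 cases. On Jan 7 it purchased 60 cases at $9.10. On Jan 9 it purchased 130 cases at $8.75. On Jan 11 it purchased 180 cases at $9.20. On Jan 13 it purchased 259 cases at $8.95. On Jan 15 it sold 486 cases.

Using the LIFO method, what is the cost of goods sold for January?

COGS = $6,972.05

Jan 6, 373 sold [LIFO — newest first]: 340 @ $7.05 + 33 @ $5.75 = $2,586.75
Jan 15, 486 sold [LIFO — newest first]: 259 @ $8.95 + 180 @ $9.20 + 47 @ $8.75 = $4,385.30
Total COGS = $2,586.75 + $4,385.30 = $6,972.05
Ending inventory: 114 @ $5.75 + 60 @ $9.10 + 83 @ $8.75 = $1,927.75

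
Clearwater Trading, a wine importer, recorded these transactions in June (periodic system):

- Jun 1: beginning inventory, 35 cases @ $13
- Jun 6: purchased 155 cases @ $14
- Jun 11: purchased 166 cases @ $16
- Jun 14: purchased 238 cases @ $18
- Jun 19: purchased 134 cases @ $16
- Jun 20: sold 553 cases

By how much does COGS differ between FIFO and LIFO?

FIFO COGS: 35 @ $13 + 155 @ $14 + 166 @ $16 + 197 @ $18 = $8,827
LIFO COGS: 134 @ $16 + 238 @ $18 + 166 @ $16 + 15 @ $14 = $9,294
Difference = |$8,827 − $9,294| = $467

$467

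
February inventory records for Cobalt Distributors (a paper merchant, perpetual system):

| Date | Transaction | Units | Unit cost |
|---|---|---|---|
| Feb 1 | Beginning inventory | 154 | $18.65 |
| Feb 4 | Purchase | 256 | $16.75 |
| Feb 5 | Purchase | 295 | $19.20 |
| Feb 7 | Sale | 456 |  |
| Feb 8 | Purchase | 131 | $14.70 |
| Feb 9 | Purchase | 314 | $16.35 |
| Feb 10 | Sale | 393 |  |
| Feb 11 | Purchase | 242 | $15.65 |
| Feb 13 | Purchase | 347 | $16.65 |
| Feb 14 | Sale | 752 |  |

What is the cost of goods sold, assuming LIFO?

Feb 7, 456 sold [LIFO — newest first]: 295 @ $19.20 + 161 @ $16.75 = $8,360.75
Feb 10, 393 sold [LIFO — newest first]: 314 @ $16.35 + 79 @ $14.70 = $6,295.20
Feb 14, 752 sold [LIFO — newest first]: 347 @ $16.65 + 242 @ $15.65 + 52 @ $14.70 + 95 @ $16.75 + 16 @ $18.65 = $12,218.90
Total COGS = $8,360.75 + $6,295.20 + $12,218.90 = $26,874.85
Ending inventory: 138 @ $18.65 = $2,573.70
Check: goods available $29,448.55 = COGS $26,874.85 + ending $2,573.70

COGS = $26,874.85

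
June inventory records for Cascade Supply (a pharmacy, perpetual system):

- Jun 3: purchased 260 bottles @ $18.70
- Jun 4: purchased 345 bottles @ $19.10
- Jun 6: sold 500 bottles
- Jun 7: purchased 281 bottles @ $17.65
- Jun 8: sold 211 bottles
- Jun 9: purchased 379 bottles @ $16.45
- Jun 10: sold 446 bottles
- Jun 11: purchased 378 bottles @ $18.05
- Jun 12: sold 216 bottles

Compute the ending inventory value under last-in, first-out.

Ending inventory = $4,940.55

Jun 6, 500 sold [LIFO — newest first]: 345 @ $19.10 + 155 @ $18.70 = $9,488.00
Jun 8, 211 sold [LIFO — newest first]: 211 @ $17.65 = $3,724.15
Jun 10, 446 sold [LIFO — newest first]: 379 @ $16.45 + 67 @ $17.65 = $7,417.10
Jun 12, 216 sold [LIFO — newest first]: 216 @ $18.05 = $3,898.80
Total COGS = $9,488.00 + $3,724.15 + $7,417.10 + $3,898.80 = $24,528.05
Ending inventory: 105 @ $18.70 + 3 @ $17.65 + 162 @ $18.05 = $4,940.55
Check: goods available $29,468.60 = COGS $24,528.05 + ending $4,940.55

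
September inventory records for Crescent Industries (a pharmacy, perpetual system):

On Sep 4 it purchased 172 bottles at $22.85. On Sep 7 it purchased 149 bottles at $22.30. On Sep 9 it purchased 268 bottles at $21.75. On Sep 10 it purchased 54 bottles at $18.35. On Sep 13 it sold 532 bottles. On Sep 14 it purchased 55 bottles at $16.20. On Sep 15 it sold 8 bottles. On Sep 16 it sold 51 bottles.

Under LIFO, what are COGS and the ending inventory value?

COGS = $12,518.85; ending inventory = $2,444.95

Sep 13, 532 sold [LIFO — newest first]: 54 @ $18.35 + 268 @ $21.75 + 149 @ $22.30 + 61 @ $22.85 = $11,536.45
Sep 15, 8 sold [LIFO — newest first]: 8 @ $16.20 = $129.60
Sep 16, 51 sold [LIFO — newest first]: 47 @ $16.20 + 4 @ $22.85 = $852.80
Total COGS = $11,536.45 + $129.60 + $852.80 = $12,518.85
Ending inventory: 107 @ $22.85 = $2,444.95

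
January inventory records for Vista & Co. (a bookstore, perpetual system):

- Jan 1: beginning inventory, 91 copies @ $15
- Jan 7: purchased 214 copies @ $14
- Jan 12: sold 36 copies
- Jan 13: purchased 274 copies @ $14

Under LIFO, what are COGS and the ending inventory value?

Jan 12, 36 sold [LIFO — newest first]: 36 @ $14 = $504
Ending inventory: 91 @ $15 + 178 @ $14 + 274 @ $14 = $7,693
Check: goods available $8,197 = COGS $504 + ending $7,693

COGS = $504; ending inventory = $7,693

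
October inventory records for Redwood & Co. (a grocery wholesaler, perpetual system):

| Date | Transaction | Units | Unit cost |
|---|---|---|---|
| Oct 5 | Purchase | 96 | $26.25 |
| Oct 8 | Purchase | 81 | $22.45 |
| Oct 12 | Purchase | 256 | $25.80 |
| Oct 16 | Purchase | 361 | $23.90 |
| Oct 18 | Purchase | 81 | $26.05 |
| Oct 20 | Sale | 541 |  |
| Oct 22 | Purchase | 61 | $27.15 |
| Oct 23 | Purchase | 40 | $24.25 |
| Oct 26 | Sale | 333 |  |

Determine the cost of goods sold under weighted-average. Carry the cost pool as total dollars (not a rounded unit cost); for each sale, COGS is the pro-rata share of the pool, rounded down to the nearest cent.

After Oct 5: 96 on hand, pool $2,520.00 (≈ $26.2500 each)
After Oct 8: 177 on hand, pool $4,338.45 (≈ $24.5110 each)
After Oct 12: 433 on hand, pool $10,943.25 (≈ $25.2731 each)
After Oct 16: 794 on hand, pool $19,571.15 (≈ $24.6488 each)
After Oct 18: 875 on hand, pool $21,681.20 (≈ $24.7785 each)
Oct 20, sell 541: 541/875 × $21,681.20 → $13,405.17
After Oct 22: 395 on hand, pool $9,932.18 (≈ $25.1448 each)
After Oct 23: 435 on hand, pool $10,902.18 (≈ $25.0625 each)
Oct 26, sell 333: 333/435 × $10,902.18 → $8,345.80
Total COGS = $13,405.17 + $8,345.80 = $21,750.97
Ending inventory (cost pool remaining) = $2,556.38

COGS = $21,750.97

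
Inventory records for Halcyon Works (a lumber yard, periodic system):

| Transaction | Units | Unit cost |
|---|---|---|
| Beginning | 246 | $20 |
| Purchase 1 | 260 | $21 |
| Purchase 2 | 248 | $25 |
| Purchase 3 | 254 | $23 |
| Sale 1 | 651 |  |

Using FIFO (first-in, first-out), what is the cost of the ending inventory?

Sale 1 (651) [FIFO — oldest first]: 246 @ $20 + 260 @ $21 + 145 @ $25 = $14,005
Ending inventory: 103 @ $25 + 254 @ $23 = $8,417
Check: goods available $22,422 = COGS $14,005 + ending $8,417

Ending inventory = $8,417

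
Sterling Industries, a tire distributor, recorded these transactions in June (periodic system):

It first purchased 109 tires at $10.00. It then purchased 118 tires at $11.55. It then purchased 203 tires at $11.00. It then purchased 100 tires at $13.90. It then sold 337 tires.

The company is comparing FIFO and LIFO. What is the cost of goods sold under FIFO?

FIFO COGS: 109 @ $10.00 + 118 @ $11.55 + 110 @ $11.00 = $3,662.90
LIFO COGS: 100 @ $13.90 + 203 @ $11.00 + 34 @ $11.55 = $4,015.70

COGS = $3,662.90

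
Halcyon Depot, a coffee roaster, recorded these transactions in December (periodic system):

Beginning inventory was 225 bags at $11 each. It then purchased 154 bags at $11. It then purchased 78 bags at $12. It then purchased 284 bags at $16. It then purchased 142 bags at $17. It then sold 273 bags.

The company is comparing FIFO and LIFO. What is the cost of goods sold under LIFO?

FIFO COGS: 225 @ $11 + 48 @ $11 = $3,003
LIFO COGS: 142 @ $17 + 131 @ $16 = $4,510

COGS = $4,510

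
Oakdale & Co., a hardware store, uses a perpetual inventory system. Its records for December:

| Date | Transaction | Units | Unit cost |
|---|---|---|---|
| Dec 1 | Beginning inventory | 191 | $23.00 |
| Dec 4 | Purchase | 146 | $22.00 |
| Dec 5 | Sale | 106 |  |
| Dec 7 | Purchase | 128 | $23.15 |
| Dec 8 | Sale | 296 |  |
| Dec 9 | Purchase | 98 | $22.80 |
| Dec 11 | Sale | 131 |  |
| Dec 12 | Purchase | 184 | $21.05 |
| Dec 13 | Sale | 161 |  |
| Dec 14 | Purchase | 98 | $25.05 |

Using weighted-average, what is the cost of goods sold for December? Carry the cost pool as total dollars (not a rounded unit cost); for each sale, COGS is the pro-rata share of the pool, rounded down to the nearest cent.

COGS = $15,547.21

After Dec 1: 191 on hand, pool $4,393.00 (≈ $23.0000 each)
After Dec 4: 337 on hand, pool $7,605.00 (≈ $22.5668 each)
Dec 5, sell 106: 106/337 × $7,605.00 → $2,392.07
After Dec 7: 359 on hand, pool $8,176.13 (≈ $22.7747 each)
Dec 8, sell 296: 296/359 × $8,176.13 → $6,741.32
After Dec 9: 161 on hand, pool $3,669.21 (≈ $22.7901 each)
Dec 11, sell 131: 131/161 × $3,669.21 → $2,985.50
After Dec 12: 214 on hand, pool $4,556.91 (≈ $21.2940 each)
Dec 13, sell 161: 161/214 × $4,556.91 → $3,428.32
After Dec 14: 151 on hand, pool $3,583.49 (≈ $23.7317 each)
Total COGS = $2,392.07 + $6,741.32 + $2,985.50 + $3,428.32 = $15,547.21
Ending inventory (cost pool remaining) = $3,583.49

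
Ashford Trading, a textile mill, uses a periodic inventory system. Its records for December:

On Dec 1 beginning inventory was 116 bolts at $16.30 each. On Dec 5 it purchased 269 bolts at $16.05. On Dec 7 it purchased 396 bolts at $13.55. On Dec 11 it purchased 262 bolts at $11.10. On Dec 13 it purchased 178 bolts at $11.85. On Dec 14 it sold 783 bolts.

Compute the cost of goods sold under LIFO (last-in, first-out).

Dec 14, 783 sold [LIFO — newest first]: 178 @ $11.85 + 262 @ $11.10 + 343 @ $13.55 = $9,665.15
Ending inventory: 116 @ $16.30 + 269 @ $16.05 + 53 @ $13.55 = $6,926.40
Check: goods available $16,591.55 = COGS $9,665.15 + ending $6,926.40

COGS = $9,665.15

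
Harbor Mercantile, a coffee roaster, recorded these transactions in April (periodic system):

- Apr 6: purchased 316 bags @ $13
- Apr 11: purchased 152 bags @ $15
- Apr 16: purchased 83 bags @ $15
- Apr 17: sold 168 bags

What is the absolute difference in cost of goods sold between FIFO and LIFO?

FIFO COGS: 168 @ $13 = $2,184
LIFO COGS: 83 @ $15 + 85 @ $15 = $2,520
Difference = |$2,184 − $2,520| = $336

$336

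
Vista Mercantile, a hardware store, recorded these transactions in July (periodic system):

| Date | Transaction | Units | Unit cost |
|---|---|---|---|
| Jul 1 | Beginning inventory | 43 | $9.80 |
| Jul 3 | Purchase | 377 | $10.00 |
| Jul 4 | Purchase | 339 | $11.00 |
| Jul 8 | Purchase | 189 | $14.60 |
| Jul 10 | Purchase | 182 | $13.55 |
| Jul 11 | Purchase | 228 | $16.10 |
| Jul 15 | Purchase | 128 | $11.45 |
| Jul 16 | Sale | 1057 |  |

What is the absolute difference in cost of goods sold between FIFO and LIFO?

$1,835.15

FIFO COGS: 43 @ $9.80 + 377 @ $10.00 + 339 @ $11.00 + 189 @ $14.60 + 109 @ $13.55 = $12,156.75
LIFO COGS: 128 @ $11.45 + 228 @ $16.10 + 182 @ $13.55 + 189 @ $14.60 + 330 @ $11.00 = $13,991.90
Difference = |$12,156.75 − $13,991.90| = $1,835.15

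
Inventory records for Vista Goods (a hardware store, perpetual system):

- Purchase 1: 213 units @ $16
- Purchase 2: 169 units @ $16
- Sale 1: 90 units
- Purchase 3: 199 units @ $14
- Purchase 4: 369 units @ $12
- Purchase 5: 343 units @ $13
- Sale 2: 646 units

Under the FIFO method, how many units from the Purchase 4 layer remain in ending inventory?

Sale 1 (90) [FIFO — oldest first]: 90 @ $16 = $1,440
Sale 2 (646) [FIFO — oldest first]: 123 @ $16 + 169 @ $16 + 199 @ $14 + 155 @ $12 = $9,318
Total COGS = $1,440 + $9,318 = $10,758
Ending inventory: 214 @ $12 + 343 @ $13 = $7,027
Check: goods available $17,785 = COGS $10,758 + ending $7,027

214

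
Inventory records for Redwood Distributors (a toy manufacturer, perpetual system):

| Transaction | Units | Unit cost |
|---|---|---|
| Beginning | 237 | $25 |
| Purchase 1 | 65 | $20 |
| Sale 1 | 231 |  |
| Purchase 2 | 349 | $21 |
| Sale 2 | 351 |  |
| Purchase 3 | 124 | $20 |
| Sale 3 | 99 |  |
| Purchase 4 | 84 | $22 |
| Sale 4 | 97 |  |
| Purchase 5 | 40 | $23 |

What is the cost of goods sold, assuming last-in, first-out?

Sale 1 (231) [LIFO — newest first]: 65 @ $20 + 166 @ $25 = $5,450
Sale 2 (351) [LIFO — newest first]: 349 @ $21 + 2 @ $25 = $7,379
Sale 3 (99) [LIFO — newest first]: 99 @ $20 = $1,980
Sale 4 (97) [LIFO — newest first]: 84 @ $22 + 13 @ $20 = $2,108
Total COGS = $5,450 + $7,379 + $1,980 + $2,108 = $16,917
Ending inventory: 69 @ $25 + 12 @ $20 + 40 @ $23 = $2,885
Check: goods available $19,802 = COGS $16,917 + ending $2,885

COGS = $16,917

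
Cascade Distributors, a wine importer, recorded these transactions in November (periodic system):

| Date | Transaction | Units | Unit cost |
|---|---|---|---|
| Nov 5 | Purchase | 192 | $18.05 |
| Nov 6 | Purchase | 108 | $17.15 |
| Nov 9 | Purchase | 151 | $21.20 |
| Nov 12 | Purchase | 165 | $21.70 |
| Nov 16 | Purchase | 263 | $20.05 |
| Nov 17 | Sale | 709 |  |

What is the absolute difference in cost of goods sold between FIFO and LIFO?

$340.00

FIFO COGS: 192 @ $18.05 + 108 @ $17.15 + 151 @ $21.20 + 165 @ $21.70 + 93 @ $20.05 = $13,964.15
LIFO COGS: 263 @ $20.05 + 165 @ $21.70 + 151 @ $21.20 + 108 @ $17.15 + 22 @ $18.05 = $14,304.15
Difference = |$13,964.15 − $14,304.15| = $340.00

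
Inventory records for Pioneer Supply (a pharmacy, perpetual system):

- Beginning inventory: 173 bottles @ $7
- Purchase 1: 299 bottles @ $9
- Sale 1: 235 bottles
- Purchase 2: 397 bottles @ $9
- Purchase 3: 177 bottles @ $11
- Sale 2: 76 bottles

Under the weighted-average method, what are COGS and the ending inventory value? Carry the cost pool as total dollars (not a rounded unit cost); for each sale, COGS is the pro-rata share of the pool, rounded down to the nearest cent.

COGS = $2,643.62; ending inventory = $6,778.38

After Beginning: 173 on hand, pool $1,211.00 (≈ $7.0000 each)
After Purchase 1: 472 on hand, pool $3,902.00 (≈ $8.2669 each)
Sale 1, sell 235: 235/472 × $3,902.00 → $1,942.73
After Purchase 2: 634 on hand, pool $5,532.27 (≈ $8.7260 each)
After Purchase 3: 811 on hand, pool $7,479.27 (≈ $9.2223 each)
Sale 2, sell 76: 76/811 × $7,479.27 → $700.89
Total COGS = $1,942.73 + $700.89 = $2,643.62
Ending inventory (cost pool remaining) = $6,778.38
Check: goods available $9,422.00 = COGS $2,643.62 + ending $6,778.38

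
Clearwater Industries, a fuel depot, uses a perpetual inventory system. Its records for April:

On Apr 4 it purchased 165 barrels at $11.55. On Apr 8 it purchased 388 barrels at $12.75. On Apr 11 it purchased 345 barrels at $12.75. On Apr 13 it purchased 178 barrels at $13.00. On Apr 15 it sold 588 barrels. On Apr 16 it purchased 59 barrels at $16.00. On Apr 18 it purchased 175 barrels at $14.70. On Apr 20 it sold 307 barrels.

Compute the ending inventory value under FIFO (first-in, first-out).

Ending inventory = $5,868.75

Apr 15, 588 sold [FIFO — oldest first]: 165 @ $11.55 + 388 @ $12.75 + 35 @ $12.75 = $7,299.00
Apr 20, 307 sold [FIFO — oldest first]: 307 @ $12.75 = $3,914.25
Total COGS = $7,299.00 + $3,914.25 = $11,213.25
Ending inventory: 3 @ $12.75 + 178 @ $13.00 + 59 @ $16.00 + 175 @ $14.70 = $5,868.75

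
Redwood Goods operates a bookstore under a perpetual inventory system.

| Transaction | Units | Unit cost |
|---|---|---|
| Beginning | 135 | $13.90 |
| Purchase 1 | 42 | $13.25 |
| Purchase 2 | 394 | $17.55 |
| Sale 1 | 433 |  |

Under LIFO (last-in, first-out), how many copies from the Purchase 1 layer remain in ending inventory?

Sale 1 (433) [LIFO — newest first]: 394 @ $17.55 + 39 @ $13.25 = $7,431.45
Ending inventory: 135 @ $13.90 + 3 @ $13.25 = $1,916.25

3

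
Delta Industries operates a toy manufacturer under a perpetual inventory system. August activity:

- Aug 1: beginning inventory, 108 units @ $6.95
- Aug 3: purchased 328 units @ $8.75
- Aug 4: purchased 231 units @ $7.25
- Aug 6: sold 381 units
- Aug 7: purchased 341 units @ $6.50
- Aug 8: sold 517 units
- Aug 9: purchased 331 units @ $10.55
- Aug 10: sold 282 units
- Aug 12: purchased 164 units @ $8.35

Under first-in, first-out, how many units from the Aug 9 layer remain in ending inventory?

159

Aug 6, 381 sold [FIFO — oldest first]: 108 @ $6.95 + 273 @ $8.75 = $3,139.35
Aug 8, 517 sold [FIFO — oldest first]: 55 @ $8.75 + 231 @ $7.25 + 231 @ $6.50 = $3,657.50
Aug 10, 282 sold [FIFO — oldest first]: 110 @ $6.50 + 172 @ $10.55 = $2,529.60
Total COGS = $3,139.35 + $3,657.50 + $2,529.60 = $9,326.45
Ending inventory: 159 @ $10.55 + 164 @ $8.35 = $3,046.85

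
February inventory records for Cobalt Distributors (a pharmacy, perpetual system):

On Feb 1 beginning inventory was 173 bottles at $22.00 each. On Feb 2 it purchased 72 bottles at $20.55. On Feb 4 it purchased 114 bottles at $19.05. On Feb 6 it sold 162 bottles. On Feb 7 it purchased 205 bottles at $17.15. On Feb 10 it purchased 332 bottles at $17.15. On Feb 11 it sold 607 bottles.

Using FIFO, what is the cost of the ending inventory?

Feb 6, 162 sold [FIFO — oldest first]: 162 @ $22.00 = $3,564.00
Feb 11, 607 sold [FIFO — oldest first]: 11 @ $22.00 + 72 @ $20.55 + 114 @ $19.05 + 205 @ $17.15 + 205 @ $17.15 = $10,924.80
Total COGS = $3,564.00 + $10,924.80 = $14,488.80
Ending inventory: 127 @ $17.15 = $2,178.05
Check: goods available $16,666.85 = COGS $14,488.80 + ending $2,178.05

Ending inventory = $2,178.05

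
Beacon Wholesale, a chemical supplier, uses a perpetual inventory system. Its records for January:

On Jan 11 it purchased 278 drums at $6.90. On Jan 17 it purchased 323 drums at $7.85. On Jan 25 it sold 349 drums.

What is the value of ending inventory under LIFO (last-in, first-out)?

Ending inventory = $1,738.80

Jan 25, 349 sold [LIFO — newest first]: 323 @ $7.85 + 26 @ $6.90 = $2,714.95
Ending inventory: 252 @ $6.90 = $1,738.80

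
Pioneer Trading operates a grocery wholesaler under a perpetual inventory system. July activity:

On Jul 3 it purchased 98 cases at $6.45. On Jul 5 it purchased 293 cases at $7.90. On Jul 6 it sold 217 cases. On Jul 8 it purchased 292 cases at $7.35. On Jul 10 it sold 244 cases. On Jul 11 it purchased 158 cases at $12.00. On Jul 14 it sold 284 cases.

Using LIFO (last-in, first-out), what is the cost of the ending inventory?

Ending inventory = $619.20

Jul 6, 217 sold [LIFO — newest first]: 217 @ $7.90 = $1,714.30
Jul 10, 244 sold [LIFO — newest first]: 244 @ $7.35 = $1,793.40
Jul 14, 284 sold [LIFO — newest first]: 158 @ $12.00 + 48 @ $7.35 + 76 @ $7.90 + 2 @ $6.45 = $2,862.10
Total COGS = $1,714.30 + $1,793.40 + $2,862.10 = $6,369.80
Ending inventory: 96 @ $6.45 = $619.20
Check: goods available $6,989.00 = COGS $6,369.80 + ending $619.20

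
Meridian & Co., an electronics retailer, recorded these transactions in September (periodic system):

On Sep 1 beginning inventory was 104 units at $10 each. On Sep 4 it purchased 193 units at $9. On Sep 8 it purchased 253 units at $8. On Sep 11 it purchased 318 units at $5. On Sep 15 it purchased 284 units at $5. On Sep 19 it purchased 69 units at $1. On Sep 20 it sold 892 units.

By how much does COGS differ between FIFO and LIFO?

$1,664

FIFO COGS: 104 @ $10 + 193 @ $9 + 253 @ $8 + 318 @ $5 + 24 @ $5 = $6,511
LIFO COGS: 69 @ $1 + 284 @ $5 + 318 @ $5 + 221 @ $8 = $4,847
Difference = |$6,511 − $4,847| = $1,664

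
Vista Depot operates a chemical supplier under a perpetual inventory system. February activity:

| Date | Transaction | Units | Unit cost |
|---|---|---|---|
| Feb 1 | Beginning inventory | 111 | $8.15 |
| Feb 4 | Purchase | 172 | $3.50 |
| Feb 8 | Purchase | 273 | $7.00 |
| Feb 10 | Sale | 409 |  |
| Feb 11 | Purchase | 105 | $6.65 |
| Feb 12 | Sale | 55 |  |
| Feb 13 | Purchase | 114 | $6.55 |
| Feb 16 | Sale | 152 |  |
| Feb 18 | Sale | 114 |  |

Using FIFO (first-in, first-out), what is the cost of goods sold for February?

Feb 10, 409 sold [FIFO — oldest first]: 111 @ $8.15 + 172 @ $3.50 + 126 @ $7.00 = $2,388.65
Feb 12, 55 sold [FIFO — oldest first]: 55 @ $7.00 = $385.00
Feb 16, 152 sold [FIFO — oldest first]: 92 @ $7.00 + 60 @ $6.65 = $1,043.00
Feb 18, 114 sold [FIFO — oldest first]: 45 @ $6.65 + 69 @ $6.55 = $751.20
Total COGS = $2,388.65 + $385.00 + $1,043.00 + $751.20 = $4,567.85
Ending inventory: 45 @ $6.55 = $294.75

COGS = $4,567.85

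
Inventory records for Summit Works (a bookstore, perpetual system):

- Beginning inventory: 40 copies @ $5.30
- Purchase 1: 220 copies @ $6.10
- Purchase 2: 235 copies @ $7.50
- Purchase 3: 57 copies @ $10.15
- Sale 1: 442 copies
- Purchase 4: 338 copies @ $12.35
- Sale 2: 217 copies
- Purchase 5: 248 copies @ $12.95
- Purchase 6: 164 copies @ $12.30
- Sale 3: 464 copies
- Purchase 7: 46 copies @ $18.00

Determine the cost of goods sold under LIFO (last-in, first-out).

COGS = $11,807.00

Sale 1 (442) [LIFO — newest first]: 57 @ $10.15 + 235 @ $7.50 + 150 @ $6.10 = $3,256.05
Sale 2 (217) [LIFO — newest first]: 217 @ $12.35 = $2,679.95
Sale 3 (464) [LIFO — newest first]: 164 @ $12.30 + 248 @ $12.95 + 52 @ $12.35 = $5,871.00
Total COGS = $3,256.05 + $2,679.95 + $5,871.00 = $11,807.00
Ending inventory: 40 @ $5.30 + 70 @ $6.10 + 69 @ $12.35 + 46 @ $18.00 = $2,319.15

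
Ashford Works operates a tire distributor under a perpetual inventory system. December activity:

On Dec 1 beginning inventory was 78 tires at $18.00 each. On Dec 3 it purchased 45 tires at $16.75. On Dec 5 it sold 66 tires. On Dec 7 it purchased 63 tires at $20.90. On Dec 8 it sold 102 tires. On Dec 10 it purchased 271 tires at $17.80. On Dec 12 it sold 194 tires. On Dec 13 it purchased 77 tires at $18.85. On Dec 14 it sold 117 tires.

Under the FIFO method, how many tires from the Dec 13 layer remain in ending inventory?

Dec 5, 66 sold [FIFO — oldest first]: 66 @ $18.00 = $1,188.00
Dec 8, 102 sold [FIFO — oldest first]: 12 @ $18.00 + 45 @ $16.75 + 45 @ $20.90 = $1,910.25
Dec 12, 194 sold [FIFO — oldest first]: 18 @ $20.90 + 176 @ $17.80 = $3,509.00
Dec 14, 117 sold [FIFO — oldest first]: 95 @ $17.80 + 22 @ $18.85 = $2,105.70
Total COGS = $1,188.00 + $1,910.25 + $3,509.00 + $2,105.70 = $8,712.95
Ending inventory: 55 @ $18.85 = $1,036.75
Check: goods available $9,749.70 = COGS $8,712.95 + ending $1,036.75

55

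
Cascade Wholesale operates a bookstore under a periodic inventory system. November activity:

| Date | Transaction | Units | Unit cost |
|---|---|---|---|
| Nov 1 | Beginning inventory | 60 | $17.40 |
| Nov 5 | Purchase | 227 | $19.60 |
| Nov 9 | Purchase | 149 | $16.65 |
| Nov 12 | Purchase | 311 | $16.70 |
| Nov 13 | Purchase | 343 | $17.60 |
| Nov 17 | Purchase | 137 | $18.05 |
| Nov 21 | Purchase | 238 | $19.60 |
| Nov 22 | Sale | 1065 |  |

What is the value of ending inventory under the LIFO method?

Nov 22, 1065 sold [LIFO — newest first]: 238 @ $19.60 + 137 @ $18.05 + 343 @ $17.60 + 311 @ $16.70 + 36 @ $16.65 = $18,967.55
Ending inventory: 60 @ $17.40 + 227 @ $19.60 + 113 @ $16.65 = $7,374.65

Ending inventory = $7,374.65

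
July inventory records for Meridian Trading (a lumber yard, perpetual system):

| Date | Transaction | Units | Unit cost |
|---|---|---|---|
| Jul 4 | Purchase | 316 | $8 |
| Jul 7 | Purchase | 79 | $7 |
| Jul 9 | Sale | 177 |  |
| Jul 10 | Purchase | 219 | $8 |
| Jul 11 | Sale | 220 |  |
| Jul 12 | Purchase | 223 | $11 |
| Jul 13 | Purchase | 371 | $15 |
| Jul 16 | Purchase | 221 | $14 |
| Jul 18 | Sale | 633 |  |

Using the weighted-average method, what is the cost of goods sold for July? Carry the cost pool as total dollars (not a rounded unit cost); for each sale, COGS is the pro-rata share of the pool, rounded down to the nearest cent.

After Jul 4: 316 on hand, pool $2,528.00 (≈ $8.0000 each)
After Jul 7: 395 on hand, pool $3,081.00 (≈ $7.8000 each)
Jul 9, sell 177: 177/395 × $3,081.00 → $1,380.60
After Jul 10: 437 on hand, pool $3,452.40 (≈ $7.9002 each)
Jul 11, sell 220: 220/437 × $3,452.40 → $1,738.05
After Jul 12: 440 on hand, pool $4,167.35 (≈ $9.4712 each)
After Jul 13: 811 on hand, pool $9,732.35 (≈ $12.0004 each)
After Jul 16: 1032 on hand, pool $12,826.35 (≈ $12.4286 each)
Jul 18, sell 633: 633/1032 × $12,826.35 → $7,867.32
Total COGS = $1,380.60 + $1,738.05 + $7,867.32 = $10,985.97
Ending inventory (cost pool remaining) = $4,959.03
Check: goods available $15,945.00 = COGS $10,985.97 + ending $4,959.03

COGS = $10,985.97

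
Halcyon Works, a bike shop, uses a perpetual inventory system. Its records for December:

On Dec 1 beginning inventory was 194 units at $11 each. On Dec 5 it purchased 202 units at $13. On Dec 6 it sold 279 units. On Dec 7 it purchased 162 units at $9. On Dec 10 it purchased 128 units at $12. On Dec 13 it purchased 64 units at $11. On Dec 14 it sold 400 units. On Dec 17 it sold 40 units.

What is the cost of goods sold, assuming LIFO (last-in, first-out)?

COGS = $8,117

Dec 6, 279 sold [LIFO — newest first]: 202 @ $13 + 77 @ $11 = $3,473
Dec 14, 400 sold [LIFO — newest first]: 64 @ $11 + 128 @ $12 + 162 @ $9 + 46 @ $11 = $4,204
Dec 17, 40 sold [LIFO — newest first]: 40 @ $11 = $440
Total COGS = $3,473 + $4,204 + $440 = $8,117
Ending inventory: 31 @ $11 = $341
Check: goods available $8,458 = COGS $8,117 + ending $341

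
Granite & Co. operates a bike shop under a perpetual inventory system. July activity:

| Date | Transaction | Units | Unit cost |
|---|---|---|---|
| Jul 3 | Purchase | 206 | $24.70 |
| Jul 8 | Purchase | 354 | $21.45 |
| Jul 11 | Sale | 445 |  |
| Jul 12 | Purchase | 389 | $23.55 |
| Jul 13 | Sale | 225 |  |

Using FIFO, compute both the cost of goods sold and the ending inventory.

COGS = $15,272.00; ending inventory = $6,570.45

Jul 11, 445 sold [FIFO — oldest first]: 206 @ $24.70 + 239 @ $21.45 = $10,214.75
Jul 13, 225 sold [FIFO — oldest first]: 115 @ $21.45 + 110 @ $23.55 = $5,057.25
Total COGS = $10,214.75 + $5,057.25 = $15,272.00
Ending inventory: 279 @ $23.55 = $6,570.45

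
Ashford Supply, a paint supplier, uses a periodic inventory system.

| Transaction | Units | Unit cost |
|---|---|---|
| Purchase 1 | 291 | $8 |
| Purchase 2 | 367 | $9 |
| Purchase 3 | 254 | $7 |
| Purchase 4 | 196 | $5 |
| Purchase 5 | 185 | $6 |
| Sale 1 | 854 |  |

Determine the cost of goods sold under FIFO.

Sale 1 (854) [FIFO — oldest first]: 291 @ $8 + 367 @ $9 + 196 @ $7 = $7,003
Ending inventory: 58 @ $7 + 196 @ $5 + 185 @ $6 = $2,496

COGS = $7,003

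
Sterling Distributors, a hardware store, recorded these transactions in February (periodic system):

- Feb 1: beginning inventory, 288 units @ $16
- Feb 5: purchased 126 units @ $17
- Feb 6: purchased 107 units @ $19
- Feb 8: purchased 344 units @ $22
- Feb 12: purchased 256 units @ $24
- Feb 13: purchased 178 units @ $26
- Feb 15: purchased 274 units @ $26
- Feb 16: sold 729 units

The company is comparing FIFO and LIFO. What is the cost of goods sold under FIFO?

FIFO COGS: 288 @ $16 + 126 @ $17 + 107 @ $19 + 208 @ $22 = $13,359
LIFO COGS: 274 @ $26 + 178 @ $26 + 256 @ $24 + 21 @ $22 = $18,358

COGS = $13,359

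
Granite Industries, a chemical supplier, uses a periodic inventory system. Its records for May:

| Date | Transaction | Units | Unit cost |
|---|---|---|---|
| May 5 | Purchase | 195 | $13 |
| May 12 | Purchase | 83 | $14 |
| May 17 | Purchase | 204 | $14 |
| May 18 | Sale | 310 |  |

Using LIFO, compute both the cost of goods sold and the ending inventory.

COGS = $4,317; ending inventory = $2,236

May 18, 310 sold [LIFO — newest first]: 204 @ $14 + 83 @ $14 + 23 @ $13 = $4,317
Ending inventory: 172 @ $13 = $2,236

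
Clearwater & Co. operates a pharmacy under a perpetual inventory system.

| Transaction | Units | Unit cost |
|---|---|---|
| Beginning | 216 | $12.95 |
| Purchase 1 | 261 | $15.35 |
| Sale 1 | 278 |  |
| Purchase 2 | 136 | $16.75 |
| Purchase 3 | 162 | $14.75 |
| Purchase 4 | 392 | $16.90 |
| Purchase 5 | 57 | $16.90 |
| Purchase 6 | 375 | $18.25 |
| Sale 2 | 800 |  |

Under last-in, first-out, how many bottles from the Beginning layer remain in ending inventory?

199

Sale 1 (278) [LIFO — newest first]: 261 @ $15.35 + 17 @ $12.95 = $4,226.50
Sale 2 (800) [LIFO — newest first]: 375 @ $18.25 + 57 @ $16.90 + 368 @ $16.90 = $14,026.25
Total COGS = $4,226.50 + $14,026.25 = $18,252.75
Ending inventory: 199 @ $12.95 + 136 @ $16.75 + 162 @ $14.75 + 24 @ $16.90 = $7,650.15
Check: goods available $25,902.90 = COGS $18,252.75 + ending $7,650.15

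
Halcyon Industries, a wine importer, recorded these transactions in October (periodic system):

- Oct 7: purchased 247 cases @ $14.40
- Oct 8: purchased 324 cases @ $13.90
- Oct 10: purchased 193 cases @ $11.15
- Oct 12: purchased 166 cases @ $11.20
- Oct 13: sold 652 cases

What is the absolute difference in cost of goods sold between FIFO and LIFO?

$879.70

FIFO COGS: 247 @ $14.40 + 324 @ $13.90 + 81 @ $11.15 = $8,963.55
LIFO COGS: 166 @ $11.20 + 193 @ $11.15 + 293 @ $13.90 = $8,083.85
Difference = |$8,963.55 − $8,083.85| = $879.70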